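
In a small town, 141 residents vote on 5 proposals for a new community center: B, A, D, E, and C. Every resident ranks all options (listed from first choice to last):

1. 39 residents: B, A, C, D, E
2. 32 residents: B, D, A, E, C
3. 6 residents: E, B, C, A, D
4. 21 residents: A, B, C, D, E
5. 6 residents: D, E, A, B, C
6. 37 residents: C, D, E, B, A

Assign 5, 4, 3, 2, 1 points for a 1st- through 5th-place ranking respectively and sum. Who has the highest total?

B

B: 39·5 + 32·5 + 6·4 + 21·4 + 6·2 + 37·2 = 549
A: 39·4 + 32·3 + 6·2 + 21·5 + 6·3 + 37·1 = 424
D: 39·2 + 32·4 + 6·1 + 21·2 + 6·5 + 37·4 = 432
E: 39·1 + 32·2 + 6·5 + 21·1 + 6·4 + 37·3 = 289
C: 39·3 + 32·1 + 6·3 + 21·3 + 6·1 + 37·5 = 421
B has the highest Borda score (549).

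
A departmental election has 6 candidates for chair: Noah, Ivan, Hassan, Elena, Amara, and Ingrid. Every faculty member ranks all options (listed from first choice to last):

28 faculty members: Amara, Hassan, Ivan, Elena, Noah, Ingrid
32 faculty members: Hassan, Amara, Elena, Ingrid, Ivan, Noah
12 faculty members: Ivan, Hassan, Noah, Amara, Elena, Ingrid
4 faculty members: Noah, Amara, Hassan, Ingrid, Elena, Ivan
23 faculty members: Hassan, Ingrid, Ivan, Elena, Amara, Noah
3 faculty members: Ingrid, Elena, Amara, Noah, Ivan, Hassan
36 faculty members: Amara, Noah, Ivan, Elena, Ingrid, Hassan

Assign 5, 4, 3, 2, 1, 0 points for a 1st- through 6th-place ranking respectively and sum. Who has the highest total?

Amara

Noah: 28·1 + 32·0 + 12·3 + 4·5 + 23·0 + 3·2 + 36·4 = 234
Ivan: 28·3 + 32·1 + 12·5 + 4·0 + 23·3 + 3·1 + 36·3 = 356
Hassan: 28·4 + 32·5 + 12·4 + 4·3 + 23·5 + 3·0 + 36·0 = 447
Elena: 28·2 + 32·3 + 12·1 + 4·1 + 23·2 + 3·4 + 36·2 = 298
Amara: 28·5 + 32·4 + 12·2 + 4·4 + 23·1 + 3·3 + 36·5 = 520
Ingrid: 28·0 + 32·2 + 12·0 + 4·2 + 23·4 + 3·5 + 36·1 = 215
Amara has the highest Borda score (520).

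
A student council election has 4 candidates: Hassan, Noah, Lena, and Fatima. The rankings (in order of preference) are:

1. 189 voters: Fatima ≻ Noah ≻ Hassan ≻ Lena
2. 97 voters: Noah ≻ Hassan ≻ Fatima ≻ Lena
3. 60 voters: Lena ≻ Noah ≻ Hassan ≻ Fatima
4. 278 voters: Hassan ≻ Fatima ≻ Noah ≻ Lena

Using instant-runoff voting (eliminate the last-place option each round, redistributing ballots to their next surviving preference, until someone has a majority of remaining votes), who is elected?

Round 1: Hassan 278, Noah 97, Lena 60, Fatima 189. Eliminate Lena.
Round 2: Hassan 278, Noah 157, Fatima 189. Eliminate Noah.
Round 3: Hassan 435, Fatima 189. Hassan has a majority.

Hassan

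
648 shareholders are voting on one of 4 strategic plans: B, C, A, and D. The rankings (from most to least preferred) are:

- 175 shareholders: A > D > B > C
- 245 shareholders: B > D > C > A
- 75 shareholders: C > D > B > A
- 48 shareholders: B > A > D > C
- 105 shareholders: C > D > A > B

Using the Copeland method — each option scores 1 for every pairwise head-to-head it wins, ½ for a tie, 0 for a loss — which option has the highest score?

D

B: beats C and A; loses to D → score 2.
C: beats A; loses to B and D → score 1.
A: loses to B, C, and D → score 0.
D: beats B, C, and A → score 3.
D has the best pairwise record.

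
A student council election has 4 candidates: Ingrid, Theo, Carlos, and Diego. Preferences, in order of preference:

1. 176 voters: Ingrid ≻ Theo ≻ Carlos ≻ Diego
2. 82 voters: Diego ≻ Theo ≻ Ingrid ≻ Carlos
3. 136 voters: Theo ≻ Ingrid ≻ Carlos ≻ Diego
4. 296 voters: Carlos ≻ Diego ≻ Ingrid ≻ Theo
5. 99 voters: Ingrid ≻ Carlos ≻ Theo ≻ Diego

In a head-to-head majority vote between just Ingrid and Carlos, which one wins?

Voters preferring Ingrid to Carlos: 493; preferring Carlos to Ingrid: 296.
Ingrid wins the head-to-head.

Ingrid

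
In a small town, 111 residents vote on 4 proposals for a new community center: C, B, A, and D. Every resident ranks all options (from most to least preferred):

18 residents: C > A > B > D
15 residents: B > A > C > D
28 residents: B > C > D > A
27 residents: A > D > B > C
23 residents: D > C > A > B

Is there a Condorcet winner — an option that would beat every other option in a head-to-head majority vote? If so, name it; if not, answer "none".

Checking pairwise contests:
B beats C 70–41.
A beats B 68–43.
C beats A 69–42.
C beats D 61–50.
Every option loses at least one head-to-head, so there is no Condorcet winner.

none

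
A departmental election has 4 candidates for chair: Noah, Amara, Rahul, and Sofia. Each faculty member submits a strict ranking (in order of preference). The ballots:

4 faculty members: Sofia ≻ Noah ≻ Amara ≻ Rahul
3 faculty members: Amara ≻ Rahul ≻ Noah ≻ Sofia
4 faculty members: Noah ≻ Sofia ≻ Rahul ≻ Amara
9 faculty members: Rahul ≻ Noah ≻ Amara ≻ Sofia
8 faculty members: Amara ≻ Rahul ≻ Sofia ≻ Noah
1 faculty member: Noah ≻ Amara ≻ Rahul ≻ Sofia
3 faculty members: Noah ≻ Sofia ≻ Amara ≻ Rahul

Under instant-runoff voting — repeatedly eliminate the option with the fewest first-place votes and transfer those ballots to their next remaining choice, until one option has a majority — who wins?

Round 1: Noah 8, Amara 11, Rahul 9, Sofia 4. Eliminate Sofia.
Round 2: Noah 12, Amara 11, Rahul 9. Eliminate Rahul.
Round 3: Noah 21, Amara 11. Noah has a majority.

Noah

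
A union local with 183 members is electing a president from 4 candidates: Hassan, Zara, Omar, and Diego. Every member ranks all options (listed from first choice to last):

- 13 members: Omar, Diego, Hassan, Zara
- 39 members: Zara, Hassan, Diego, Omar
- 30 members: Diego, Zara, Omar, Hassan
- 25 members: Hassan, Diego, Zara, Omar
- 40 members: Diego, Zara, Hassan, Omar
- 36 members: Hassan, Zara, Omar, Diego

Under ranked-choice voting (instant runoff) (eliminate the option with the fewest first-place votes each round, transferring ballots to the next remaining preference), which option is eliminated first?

Round 1: Hassan 61, Zara 39, Omar 13, Diego 70. Eliminate Omar.

Omar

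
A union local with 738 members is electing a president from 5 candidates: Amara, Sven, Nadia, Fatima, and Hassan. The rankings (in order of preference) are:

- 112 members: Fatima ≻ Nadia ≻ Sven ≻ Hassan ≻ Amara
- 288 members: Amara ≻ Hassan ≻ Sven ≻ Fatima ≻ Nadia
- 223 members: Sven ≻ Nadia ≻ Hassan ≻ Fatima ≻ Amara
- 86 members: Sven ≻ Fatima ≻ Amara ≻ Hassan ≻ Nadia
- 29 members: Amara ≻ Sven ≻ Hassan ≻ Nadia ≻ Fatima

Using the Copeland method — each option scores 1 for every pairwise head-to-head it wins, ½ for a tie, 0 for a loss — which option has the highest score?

Sven

Amara: beats Nadia and Hassan; loses to Sven and Fatima → score 2.
Sven: beats Amara, Nadia, Fatima, and Hassan → score 4.
Nadia: loses to Amara, Sven, Fatima, and Hassan → score 0.
Fatima: beats Amara and Nadia; loses to Sven and Hassan → score 2.
Hassan: beats Nadia and Fatima; loses to Amara and Sven → score 2.
Sven has the best pairwise record.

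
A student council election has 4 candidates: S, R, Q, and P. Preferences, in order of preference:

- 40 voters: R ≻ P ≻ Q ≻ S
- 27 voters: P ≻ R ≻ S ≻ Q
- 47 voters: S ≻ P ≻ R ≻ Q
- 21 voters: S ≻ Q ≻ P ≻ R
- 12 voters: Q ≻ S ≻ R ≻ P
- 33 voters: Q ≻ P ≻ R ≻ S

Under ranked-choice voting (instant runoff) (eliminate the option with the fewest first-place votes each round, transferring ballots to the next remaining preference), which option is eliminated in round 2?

Round 1: S 68, R 40, Q 45, P 27. Eliminate P.
Round 2: S 68, R 67, Q 45. Eliminate Q.

Q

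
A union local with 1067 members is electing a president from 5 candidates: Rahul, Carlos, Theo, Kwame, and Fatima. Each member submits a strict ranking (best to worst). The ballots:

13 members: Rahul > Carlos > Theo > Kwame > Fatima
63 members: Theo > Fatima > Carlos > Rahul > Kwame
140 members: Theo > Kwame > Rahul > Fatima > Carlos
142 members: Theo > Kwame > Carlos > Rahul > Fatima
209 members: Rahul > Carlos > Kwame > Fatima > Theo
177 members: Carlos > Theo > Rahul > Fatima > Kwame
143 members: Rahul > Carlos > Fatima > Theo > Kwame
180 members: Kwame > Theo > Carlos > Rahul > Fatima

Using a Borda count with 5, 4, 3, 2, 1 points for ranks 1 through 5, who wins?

Theo

Rahul: 13·5 + 63·2 + 140·3 + 142·2 + 209·5 + 177·3 + 143·5 + 180·2 = 3546
Carlos: 13·4 + 63·3 + 140·1 + 142·3 + 209·4 + 177·5 + 143·4 + 180·3 = 3640
Theo: 13·3 + 63·5 + 140·5 + 142·5 + 209·1 + 177·4 + 143·2 + 180·4 = 3687
Kwame: 13·2 + 63·1 + 140·4 + 142·4 + 209·3 + 177·1 + 143·1 + 180·5 = 3064
Fatima: 13·1 + 63·4 + 140·2 + 142·1 + 209·2 + 177·2 + 143·3 + 180·1 = 2068
Theo has the highest Borda score (3687).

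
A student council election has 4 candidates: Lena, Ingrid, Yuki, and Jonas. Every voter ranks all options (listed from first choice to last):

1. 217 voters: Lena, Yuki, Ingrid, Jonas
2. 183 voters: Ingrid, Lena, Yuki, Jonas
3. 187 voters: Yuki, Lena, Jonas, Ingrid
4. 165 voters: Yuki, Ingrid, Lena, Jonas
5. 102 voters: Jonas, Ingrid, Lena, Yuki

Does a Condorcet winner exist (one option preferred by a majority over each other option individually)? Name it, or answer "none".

none

Checking pairwise contests:
Ingrid beats Lena 450–404.
Yuki beats Ingrid 569–285.
Lena beats Yuki 502–352.
Lena beats Jonas 752–102.
Every option loses at least one head-to-head, so there is no Condorcet winner.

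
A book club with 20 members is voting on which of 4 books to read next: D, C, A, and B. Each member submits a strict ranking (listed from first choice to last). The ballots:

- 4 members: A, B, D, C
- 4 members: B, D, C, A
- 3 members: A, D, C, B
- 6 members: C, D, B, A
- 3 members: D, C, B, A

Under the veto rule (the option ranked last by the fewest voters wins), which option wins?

Last-place votes: D 0, C 4, A 13, B 3.
D is ranked last by the fewest voters, so D wins.

D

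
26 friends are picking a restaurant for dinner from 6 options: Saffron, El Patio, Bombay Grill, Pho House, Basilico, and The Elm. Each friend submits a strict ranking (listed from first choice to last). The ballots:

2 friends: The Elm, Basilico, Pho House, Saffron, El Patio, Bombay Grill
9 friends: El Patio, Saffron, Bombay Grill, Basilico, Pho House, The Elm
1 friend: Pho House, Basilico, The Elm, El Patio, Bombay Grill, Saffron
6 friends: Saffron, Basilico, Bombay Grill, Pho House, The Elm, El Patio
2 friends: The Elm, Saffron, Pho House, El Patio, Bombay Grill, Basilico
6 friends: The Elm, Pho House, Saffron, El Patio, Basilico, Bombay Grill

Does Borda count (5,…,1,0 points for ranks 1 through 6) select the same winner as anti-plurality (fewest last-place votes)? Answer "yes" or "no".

Borda — scores: Saffron 96, El Patio 65, Bombay Grill 48, Pho House 62, Basilico 60, The Elm 59. Winner: Saffron.
Anti-plurality — last-place votes: Saffron 1, El Patio 6, Bombay Grill 8, Pho House 0, Basilico 2, The Elm 9. Winner: Pho House.
The two methods disagree.

no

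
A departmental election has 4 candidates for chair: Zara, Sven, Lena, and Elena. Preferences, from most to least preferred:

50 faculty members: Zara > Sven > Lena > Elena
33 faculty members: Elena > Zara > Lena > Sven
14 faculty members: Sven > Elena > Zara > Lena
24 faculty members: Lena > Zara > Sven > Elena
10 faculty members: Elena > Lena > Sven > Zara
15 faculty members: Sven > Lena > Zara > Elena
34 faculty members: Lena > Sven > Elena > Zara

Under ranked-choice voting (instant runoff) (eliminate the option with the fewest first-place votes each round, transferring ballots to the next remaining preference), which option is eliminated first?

Sven

Round 1: Zara 50, Sven 29, Lena 58, Elena 43. Eliminate Sven.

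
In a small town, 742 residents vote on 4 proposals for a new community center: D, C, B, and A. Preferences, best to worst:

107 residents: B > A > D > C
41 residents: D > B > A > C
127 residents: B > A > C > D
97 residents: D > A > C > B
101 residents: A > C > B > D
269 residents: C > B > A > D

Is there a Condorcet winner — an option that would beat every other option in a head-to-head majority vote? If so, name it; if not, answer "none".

none

Checking pairwise contests:
C beats D 497–245.
A beats C 473–269.
C beats B 467–275.
B beats A 544–198.
Every option loses at least one head-to-head, so there is no Condorcet winner.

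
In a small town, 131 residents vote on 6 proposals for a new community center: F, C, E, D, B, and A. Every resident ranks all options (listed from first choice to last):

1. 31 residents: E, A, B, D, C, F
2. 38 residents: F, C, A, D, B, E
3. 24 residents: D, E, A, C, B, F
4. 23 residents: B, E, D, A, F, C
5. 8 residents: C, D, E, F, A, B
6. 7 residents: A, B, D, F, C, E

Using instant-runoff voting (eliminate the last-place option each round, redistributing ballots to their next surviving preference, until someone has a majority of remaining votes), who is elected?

Round 1: F 38, C 8, E 31, D 24, B 23, A 7. Eliminate A.
Round 2: F 38, C 8, E 31, D 24, B 30. Eliminate C.
Round 3: F 38, E 31, D 32, B 30. Eliminate B.
Round 4: F 38, E 54, D 39. Eliminate F.
Round 5: E 54, D 77. D has a majority.

D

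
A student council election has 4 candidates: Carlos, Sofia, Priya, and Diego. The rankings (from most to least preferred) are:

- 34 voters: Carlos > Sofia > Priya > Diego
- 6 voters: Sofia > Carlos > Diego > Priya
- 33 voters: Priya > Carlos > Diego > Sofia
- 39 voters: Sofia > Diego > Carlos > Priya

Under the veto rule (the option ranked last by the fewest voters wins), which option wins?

Last-place votes: Carlos 0, Sofia 33, Priya 45, Diego 34.
Carlos is ranked last by the fewest voters, so Carlos wins.

Carlos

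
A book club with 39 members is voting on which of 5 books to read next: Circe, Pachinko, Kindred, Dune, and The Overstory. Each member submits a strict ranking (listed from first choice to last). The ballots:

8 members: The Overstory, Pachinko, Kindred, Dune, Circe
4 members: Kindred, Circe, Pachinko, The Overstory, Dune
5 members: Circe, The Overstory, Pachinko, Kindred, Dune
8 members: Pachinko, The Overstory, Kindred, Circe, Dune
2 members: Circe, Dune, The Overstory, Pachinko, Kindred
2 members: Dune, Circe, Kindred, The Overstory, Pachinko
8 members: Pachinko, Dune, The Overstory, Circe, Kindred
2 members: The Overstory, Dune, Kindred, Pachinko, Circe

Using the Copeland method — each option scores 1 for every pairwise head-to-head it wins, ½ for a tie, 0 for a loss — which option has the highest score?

Circe: loses to Pachinko, Kindred, Dune, and The Overstory → score 0.
Pachinko: beats Circe, Kindred, Dune, and The Overstory → score 4.
Kindred: beats Circe and Dune; loses to Pachinko and The Overstory → score 2.
Dune: beats Circe; loses to Pachinko, Kindred, and The Overstory → score 1.
The Overstory: beats Circe, Kindred, and Dune; loses to Pachinko → score 3.
Pachinko has the best pairwise record.

Pachinko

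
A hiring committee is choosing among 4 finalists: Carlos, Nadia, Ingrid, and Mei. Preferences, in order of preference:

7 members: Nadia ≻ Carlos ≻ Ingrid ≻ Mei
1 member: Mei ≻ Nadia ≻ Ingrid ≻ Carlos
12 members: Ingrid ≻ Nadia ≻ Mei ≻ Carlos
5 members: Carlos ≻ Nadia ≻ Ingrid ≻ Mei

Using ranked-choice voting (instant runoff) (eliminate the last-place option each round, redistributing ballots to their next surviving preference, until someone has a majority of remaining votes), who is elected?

Round 1: Carlos 5, Nadia 7, Ingrid 12, Mei 1. Eliminate Mei.
Round 2: Carlos 5, Nadia 8, Ingrid 12. Eliminate Carlos.
Round 3: Nadia 13, Ingrid 12. Nadia has a majority.

Nadia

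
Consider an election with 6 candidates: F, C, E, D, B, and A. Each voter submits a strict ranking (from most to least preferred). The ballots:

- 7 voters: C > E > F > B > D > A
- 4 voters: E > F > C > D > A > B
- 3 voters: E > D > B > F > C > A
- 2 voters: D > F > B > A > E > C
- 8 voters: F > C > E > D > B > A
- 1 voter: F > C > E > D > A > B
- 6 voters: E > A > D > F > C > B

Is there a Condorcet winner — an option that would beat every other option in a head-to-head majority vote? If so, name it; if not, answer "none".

Checking pairwise contests:
E beats F 20–11.
F beats C 24–7.
C beats E 16–15.
F beats D 20–11.
F beats B 28–3.
F beats A 25–6.
Every option loses at least one head-to-head, so there is no Condorcet winner.

none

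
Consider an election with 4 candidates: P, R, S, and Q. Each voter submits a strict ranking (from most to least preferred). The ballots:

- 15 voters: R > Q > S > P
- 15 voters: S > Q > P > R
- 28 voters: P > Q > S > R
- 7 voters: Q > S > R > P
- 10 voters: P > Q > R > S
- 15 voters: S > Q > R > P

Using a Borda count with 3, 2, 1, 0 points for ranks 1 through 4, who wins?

P: 15·0 + 15·1 + 28·3 + 7·0 + 10·3 + 15·0 = 129
R: 15·3 + 15·0 + 28·0 + 7·1 + 10·1 + 15·1 = 77
S: 15·1 + 15·3 + 28·1 + 7·2 + 10·0 + 15·3 = 147
Q: 15·2 + 15·2 + 28·2 + 7·3 + 10·2 + 15·2 = 187
Q has the highest Borda score (187).

Q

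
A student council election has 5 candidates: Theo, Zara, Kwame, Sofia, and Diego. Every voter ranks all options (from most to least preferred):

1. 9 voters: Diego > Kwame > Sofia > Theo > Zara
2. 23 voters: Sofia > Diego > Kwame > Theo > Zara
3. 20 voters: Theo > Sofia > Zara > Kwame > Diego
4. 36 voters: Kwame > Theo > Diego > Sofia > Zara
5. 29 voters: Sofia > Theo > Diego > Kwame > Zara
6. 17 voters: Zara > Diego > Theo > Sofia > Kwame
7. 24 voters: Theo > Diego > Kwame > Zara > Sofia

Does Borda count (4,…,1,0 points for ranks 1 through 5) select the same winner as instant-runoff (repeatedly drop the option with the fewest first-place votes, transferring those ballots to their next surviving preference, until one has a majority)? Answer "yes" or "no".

yes

Borda — scores: Theo 437, Zara 132, Kwame 314, Sofia 339, Diego 358. Winner: Theo.
Instant-runoff — R1 Theo 44, Zara 17, Kwame 36, Sofia 52, Diego 9 (Diego out); R2 Theo 44, Zara 17, Kwame 45, Sofia 52 (Zara out); R3 Theo 61, Kwame 45, Sofia 52 (Kwame out); R4 Theo 97, Sofia 61 (Theo winner). Winner: Theo.
The two methods agree.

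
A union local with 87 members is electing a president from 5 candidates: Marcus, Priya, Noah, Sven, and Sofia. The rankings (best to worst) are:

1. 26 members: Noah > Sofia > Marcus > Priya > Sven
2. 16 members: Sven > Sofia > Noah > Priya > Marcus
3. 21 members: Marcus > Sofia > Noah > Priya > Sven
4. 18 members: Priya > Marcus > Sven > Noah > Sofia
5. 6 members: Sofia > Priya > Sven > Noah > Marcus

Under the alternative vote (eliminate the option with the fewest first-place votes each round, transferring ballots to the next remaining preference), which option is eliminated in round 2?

Round 1: Marcus 21, Priya 18, Noah 26, Sven 16, Sofia 6. Eliminate Sofia.
Round 2: Marcus 21, Priya 24, Noah 26, Sven 16. Eliminate Sven.

Sven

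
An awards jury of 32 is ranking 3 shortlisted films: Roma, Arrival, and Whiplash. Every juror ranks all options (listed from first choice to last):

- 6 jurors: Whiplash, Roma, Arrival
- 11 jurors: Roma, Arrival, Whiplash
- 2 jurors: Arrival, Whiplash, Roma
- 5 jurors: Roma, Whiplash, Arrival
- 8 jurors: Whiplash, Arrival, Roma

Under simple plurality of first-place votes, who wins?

Roma

First-place votes: Roma 16, Arrival 2, Whiplash 14.
Roma has the most first-place votes.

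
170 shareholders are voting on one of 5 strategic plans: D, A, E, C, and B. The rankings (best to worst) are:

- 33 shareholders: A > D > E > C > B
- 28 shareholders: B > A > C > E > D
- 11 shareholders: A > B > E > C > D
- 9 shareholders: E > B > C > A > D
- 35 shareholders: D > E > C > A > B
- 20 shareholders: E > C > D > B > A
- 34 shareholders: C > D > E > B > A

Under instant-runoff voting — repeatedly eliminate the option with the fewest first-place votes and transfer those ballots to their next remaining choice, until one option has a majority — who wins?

Round 1: D 35, A 44, E 29, C 34, B 28. Eliminate B.
Round 2: D 35, A 72, E 29, C 34. Eliminate E.
Round 3: D 35, A 72, C 63. Eliminate D.
Round 4: A 72, C 98. C has a majority.

C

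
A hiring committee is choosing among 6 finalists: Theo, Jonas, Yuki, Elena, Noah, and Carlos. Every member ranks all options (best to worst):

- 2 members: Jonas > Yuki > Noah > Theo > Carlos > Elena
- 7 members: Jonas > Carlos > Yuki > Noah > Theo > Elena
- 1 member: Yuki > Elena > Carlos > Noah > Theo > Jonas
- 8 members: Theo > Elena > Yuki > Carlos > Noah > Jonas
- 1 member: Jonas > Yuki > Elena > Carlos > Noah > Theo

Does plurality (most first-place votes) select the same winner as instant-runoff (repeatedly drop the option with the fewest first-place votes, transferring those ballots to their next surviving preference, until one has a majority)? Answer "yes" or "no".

Plurality — first-place votes: Theo 8, Jonas 10, Yuki 1, Elena 0, Noah 0, Carlos 0. Winner: Jonas.
Instant-runoff — R1 Theo 8, Jonas 10, Yuki 1, Elena 0, Noah 0, Carlos 0 (Jonas winner). Winner: Jonas.
The two methods agree.

yes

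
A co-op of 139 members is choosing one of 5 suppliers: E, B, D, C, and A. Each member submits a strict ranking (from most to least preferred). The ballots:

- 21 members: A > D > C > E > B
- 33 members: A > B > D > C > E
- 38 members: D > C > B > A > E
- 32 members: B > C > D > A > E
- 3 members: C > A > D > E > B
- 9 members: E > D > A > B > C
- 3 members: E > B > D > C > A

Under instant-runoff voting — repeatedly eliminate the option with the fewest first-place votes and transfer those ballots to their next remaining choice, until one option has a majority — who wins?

D

Round 1: E 12, B 32, D 38, C 3, A 54. Eliminate C.
Round 2: E 12, B 32, D 38, A 57. Eliminate E.
Round 3: B 35, D 47, A 57. Eliminate B.
Round 4: D 82, A 57. D has a majority.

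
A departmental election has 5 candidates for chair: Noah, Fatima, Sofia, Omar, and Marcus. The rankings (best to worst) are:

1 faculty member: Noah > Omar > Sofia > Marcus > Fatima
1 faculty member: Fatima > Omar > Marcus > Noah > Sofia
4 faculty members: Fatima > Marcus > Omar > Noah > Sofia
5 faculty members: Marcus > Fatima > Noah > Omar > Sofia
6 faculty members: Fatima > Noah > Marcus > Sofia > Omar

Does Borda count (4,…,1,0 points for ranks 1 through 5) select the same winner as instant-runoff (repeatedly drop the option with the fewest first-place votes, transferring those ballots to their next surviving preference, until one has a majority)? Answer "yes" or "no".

yes

Borda — scores: Noah 37, Fatima 59, Sofia 8, Omar 19, Marcus 47. Winner: Fatima.
Instant-runoff — R1 Noah 1, Fatima 11, Sofia 0, Omar 0, Marcus 5 (Fatima winner). Winner: Fatima.
The two methods agree.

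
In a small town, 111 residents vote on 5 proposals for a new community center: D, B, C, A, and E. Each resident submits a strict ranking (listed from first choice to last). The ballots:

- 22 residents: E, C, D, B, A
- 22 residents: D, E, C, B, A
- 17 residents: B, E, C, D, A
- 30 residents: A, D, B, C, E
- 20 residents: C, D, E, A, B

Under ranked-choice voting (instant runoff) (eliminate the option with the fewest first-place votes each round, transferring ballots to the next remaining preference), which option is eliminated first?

B

Round 1: D 22, B 17, C 20, A 30, E 22. Eliminate B.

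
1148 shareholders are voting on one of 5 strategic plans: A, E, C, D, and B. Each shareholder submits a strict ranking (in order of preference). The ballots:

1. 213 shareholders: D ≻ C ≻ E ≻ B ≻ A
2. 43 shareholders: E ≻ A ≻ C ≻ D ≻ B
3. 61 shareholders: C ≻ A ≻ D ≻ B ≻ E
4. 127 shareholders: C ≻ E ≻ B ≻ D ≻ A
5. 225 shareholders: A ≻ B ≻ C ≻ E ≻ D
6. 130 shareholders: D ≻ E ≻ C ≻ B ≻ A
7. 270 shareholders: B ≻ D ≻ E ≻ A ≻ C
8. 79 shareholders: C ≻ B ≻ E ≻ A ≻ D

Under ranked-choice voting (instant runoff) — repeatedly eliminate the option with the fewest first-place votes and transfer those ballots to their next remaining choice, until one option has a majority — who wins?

B

Round 1: A 225, E 43, C 267, D 343, B 270. Eliminate E.
Round 2: A 268, C 267, D 343, B 270. Eliminate C.
Round 3: A 329, D 343, B 476. Eliminate A.
Round 4: D 447, B 701. B has a majority.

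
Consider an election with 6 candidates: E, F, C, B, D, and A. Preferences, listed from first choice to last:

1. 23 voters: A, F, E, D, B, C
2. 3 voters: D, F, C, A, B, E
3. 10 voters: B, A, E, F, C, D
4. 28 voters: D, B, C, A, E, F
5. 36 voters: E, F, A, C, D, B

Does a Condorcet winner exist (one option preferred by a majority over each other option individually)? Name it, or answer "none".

A

A vs E: 64–36 for A.
A vs F: 61–39 for A.
A vs C: 69–31 for A.
A vs B: 62–38 for A.
A vs D: 69–31 for A.
A beats every other option head-to-head.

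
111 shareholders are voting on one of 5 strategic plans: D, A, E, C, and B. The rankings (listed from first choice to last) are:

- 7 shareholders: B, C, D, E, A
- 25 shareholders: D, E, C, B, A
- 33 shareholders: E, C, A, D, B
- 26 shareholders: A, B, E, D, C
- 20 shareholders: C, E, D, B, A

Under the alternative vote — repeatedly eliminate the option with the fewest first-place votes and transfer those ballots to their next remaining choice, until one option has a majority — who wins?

Round 1: D 25, A 26, E 33, C 20, B 7. Eliminate B.
Round 2: D 25, A 26, E 33, C 27. Eliminate D.
Round 3: A 26, E 58, C 27. E has a majority.

E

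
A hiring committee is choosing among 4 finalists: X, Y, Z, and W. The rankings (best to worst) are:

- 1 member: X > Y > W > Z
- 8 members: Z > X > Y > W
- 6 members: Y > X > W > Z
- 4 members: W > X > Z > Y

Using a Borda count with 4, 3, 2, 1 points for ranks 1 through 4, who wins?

X: 1·4 + 8·3 + 6·3 + 4·3 = 58
Y: 1·3 + 8·2 + 6·4 + 4·1 = 47
Z: 1·1 + 8·4 + 6·1 + 4·2 = 47
W: 1·2 + 8·1 + 6·2 + 4·4 = 38
X has the highest Borda score (58).

X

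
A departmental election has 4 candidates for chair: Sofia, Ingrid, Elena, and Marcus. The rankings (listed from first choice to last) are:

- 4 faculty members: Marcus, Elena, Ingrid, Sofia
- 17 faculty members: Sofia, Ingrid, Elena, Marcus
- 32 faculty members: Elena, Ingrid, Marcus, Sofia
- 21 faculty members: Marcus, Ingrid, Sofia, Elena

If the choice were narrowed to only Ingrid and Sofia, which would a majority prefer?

Voters preferring Ingrid to Sofia: 57; preferring Sofia to Ingrid: 17.
Ingrid wins the head-to-head.

Ingrid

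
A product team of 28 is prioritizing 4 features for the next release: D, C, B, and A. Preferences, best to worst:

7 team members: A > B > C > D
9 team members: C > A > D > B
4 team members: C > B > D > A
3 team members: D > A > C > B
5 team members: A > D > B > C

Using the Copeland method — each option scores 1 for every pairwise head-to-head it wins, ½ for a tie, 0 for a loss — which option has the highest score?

D: beats B; loses to C and A → score 1.
C: beats D and B; loses to A → score 2.
B: loses to D, C, and A → score 0.
A: beats D, C, and B → score 3.
A has the best pairwise record.

A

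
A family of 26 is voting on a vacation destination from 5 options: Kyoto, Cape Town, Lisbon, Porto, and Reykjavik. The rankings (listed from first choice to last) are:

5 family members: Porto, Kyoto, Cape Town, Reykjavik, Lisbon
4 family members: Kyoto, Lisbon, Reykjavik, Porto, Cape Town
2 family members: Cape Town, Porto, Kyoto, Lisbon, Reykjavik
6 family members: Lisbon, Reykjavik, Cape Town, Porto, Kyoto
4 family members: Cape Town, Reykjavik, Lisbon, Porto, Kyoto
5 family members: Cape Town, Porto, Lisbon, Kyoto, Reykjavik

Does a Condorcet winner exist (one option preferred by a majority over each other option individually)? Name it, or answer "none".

Cape Town

Cape Town vs Kyoto: 17–9 for Cape Town.
Cape Town vs Lisbon: 16–10 for Cape Town.
Cape Town vs Porto: 17–9 for Cape Town.
Cape Town vs Reykjavik: 16–10 for Cape Town.
Cape Town beats every other option head-to-head.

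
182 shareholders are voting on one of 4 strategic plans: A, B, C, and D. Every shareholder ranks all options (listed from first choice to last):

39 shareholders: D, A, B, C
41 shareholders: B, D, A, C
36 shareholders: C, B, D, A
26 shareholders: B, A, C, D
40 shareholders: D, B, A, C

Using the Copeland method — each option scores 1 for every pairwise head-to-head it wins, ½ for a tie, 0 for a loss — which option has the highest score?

B

A: beats C; loses to B and D → score 1.
B: beats A, C, and D → score 3.
C: loses to A, B, and D → score 0.
D: beats A and C; loses to B → score 2.
B has the best pairwise record.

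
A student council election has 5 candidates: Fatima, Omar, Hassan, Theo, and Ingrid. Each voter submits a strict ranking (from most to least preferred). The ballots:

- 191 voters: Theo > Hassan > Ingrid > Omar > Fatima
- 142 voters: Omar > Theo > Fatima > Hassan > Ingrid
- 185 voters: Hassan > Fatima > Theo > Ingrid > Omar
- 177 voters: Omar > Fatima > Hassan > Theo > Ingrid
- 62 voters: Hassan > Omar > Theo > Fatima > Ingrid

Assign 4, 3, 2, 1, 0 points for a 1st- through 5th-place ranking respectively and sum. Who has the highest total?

Fatima: 191·0 + 142·2 + 185·3 + 177·3 + 62·1 = 1432
Omar: 191·1 + 142·4 + 185·0 + 177·4 + 62·3 = 1653
Hassan: 191·3 + 142·1 + 185·4 + 177·2 + 62·4 = 2057
Theo: 191·4 + 142·3 + 185·2 + 177·1 + 62·2 = 1861
Ingrid: 191·2 + 142·0 + 185·1 + 177·0 + 62·0 = 567
Hassan has the highest Borda score (2057).

Hassan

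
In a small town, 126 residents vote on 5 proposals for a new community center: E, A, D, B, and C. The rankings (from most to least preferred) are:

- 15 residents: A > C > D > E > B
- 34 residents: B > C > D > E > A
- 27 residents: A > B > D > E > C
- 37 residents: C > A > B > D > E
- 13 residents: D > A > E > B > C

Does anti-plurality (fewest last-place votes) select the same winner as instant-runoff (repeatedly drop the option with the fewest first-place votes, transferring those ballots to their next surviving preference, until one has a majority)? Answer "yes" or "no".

no

Anti-plurality — last-place votes: E 37, A 34, D 0, B 15, C 40. Winner: D.
Instant-runoff — R1 E 0, A 42, D 13, B 34, C 37 (E out); R2 A 42, D 13, B 34, C 37 (D out); R3 A 55, B 34, C 37 (B out); R4 A 55, C 71 (C winner). Winner: C.
The two methods disagree.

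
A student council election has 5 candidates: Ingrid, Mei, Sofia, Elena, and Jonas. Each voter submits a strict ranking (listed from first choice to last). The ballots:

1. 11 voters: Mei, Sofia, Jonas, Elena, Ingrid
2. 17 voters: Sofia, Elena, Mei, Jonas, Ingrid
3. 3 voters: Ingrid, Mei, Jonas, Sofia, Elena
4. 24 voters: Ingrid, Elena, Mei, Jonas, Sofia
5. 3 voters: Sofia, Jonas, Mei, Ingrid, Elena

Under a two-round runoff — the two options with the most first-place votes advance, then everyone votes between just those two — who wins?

Sofia

Round 1 first-place votes: Ingrid 27, Mei 11, Sofia 20, Elena 0, Jonas 0.
Ingrid and Sofia advance.
Runoff: Ingrid is preferred to Sofia by 27 voters; Sofia by 31.
Sofia wins the runoff.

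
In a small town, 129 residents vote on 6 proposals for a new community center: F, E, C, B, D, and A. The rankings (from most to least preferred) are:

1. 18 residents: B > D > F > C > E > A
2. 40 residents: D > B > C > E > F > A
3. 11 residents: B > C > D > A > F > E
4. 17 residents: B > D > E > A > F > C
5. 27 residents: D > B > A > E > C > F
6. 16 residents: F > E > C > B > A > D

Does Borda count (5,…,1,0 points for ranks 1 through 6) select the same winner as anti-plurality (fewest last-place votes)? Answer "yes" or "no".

yes

Borda — scores: F 202, E 267, C 275, B 530, D 508, A 153. Winner: B.
Anti-plurality — last-place votes: F 27, E 11, C 17, B 0, D 16, A 58. Winner: B.
The two methods agree.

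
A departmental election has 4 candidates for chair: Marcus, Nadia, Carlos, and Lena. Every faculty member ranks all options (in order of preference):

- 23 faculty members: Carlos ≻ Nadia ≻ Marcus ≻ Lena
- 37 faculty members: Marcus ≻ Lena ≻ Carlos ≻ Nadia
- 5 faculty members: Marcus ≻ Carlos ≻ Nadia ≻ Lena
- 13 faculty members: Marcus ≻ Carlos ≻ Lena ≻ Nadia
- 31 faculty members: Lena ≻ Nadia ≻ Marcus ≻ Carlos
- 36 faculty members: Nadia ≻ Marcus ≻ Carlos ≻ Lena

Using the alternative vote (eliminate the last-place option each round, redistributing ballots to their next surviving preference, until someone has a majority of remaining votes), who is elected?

Round 1: Marcus 55, Nadia 36, Carlos 23, Lena 31. Eliminate Carlos.
Round 2: Marcus 55, Nadia 59, Lena 31. Eliminate Lena.
Round 3: Marcus 55, Nadia 90. Nadia has a majority.

Nadia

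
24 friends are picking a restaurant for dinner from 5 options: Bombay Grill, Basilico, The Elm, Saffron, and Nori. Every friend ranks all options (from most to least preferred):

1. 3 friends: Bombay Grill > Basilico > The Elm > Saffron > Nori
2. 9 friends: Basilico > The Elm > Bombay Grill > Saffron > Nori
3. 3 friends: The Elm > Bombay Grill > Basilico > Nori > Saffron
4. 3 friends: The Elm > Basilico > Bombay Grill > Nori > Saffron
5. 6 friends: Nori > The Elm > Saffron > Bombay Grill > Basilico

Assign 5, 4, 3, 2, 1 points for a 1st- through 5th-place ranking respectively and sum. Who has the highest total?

The Elm

Bombay Grill: 3·5 + 9·3 + 3·4 + 3·3 + 6·2 = 75
Basilico: 3·4 + 9·5 + 3·3 + 3·4 + 6·1 = 84
The Elm: 3·3 + 9·4 + 3·5 + 3·5 + 6·4 = 99
Saffron: 3·2 + 9·2 + 3·1 + 3·1 + 6·3 = 48
Nori: 3·1 + 9·1 + 3·2 + 3·2 + 6·5 = 54
The Elm has the highest Borda score (99).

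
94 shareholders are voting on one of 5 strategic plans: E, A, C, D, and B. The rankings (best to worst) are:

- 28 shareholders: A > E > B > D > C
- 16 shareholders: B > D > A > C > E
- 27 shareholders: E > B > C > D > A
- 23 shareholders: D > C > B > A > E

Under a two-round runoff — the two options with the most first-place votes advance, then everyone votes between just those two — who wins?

Round 1 first-place votes: E 27, A 28, C 0, D 23, B 16.
A and E advance.
Runoff: A is preferred to E by 67 voters; E by 27.
A wins the runoff.

A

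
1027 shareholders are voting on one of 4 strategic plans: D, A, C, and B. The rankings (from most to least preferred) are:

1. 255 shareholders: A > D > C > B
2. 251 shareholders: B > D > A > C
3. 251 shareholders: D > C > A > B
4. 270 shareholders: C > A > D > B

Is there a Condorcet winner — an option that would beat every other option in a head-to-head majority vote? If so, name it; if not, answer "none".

Checking pairwise contests:
A beats D 525–502.
C beats A 521–506.
D beats C 757–270.
D beats B 776–251.
Every option loses at least one head-to-head, so there is no Condorcet winner.

none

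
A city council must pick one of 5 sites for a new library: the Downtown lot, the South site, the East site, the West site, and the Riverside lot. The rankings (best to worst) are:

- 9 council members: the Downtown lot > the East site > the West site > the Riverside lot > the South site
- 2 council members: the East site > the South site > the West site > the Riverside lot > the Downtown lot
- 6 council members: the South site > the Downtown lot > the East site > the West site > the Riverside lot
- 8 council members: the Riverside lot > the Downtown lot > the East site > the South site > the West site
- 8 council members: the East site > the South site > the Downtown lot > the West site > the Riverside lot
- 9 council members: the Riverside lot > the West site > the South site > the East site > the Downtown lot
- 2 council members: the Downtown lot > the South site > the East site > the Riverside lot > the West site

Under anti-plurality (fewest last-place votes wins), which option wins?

Last-place votes: the Downtown lot 11, the South site 9, the East site 0, the West site 10, the Riverside lot 14.
the East site is ranked last by the fewest voters, so the East site wins.

the East site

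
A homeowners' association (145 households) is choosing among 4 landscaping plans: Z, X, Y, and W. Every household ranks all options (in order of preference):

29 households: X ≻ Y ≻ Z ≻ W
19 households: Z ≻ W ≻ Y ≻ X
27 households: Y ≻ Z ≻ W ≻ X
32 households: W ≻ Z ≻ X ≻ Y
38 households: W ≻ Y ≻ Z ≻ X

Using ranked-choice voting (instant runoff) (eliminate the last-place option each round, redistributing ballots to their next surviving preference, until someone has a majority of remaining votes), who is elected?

W

Round 1: Z 19, X 29, Y 27, W 70. Eliminate Z.
Round 2: X 29, Y 27, W 89. W has a majority.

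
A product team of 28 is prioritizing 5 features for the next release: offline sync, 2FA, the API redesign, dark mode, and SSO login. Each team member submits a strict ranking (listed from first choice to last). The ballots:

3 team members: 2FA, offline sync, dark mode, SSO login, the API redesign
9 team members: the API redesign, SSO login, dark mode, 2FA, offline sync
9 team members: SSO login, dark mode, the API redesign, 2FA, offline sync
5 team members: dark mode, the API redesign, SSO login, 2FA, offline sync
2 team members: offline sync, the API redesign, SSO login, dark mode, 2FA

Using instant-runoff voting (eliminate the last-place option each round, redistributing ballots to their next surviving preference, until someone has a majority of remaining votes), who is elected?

Round 1: offline sync 2, 2FA 3, the API redesign 9, dark mode 5, SSO login 9. Eliminate offline sync.
Round 2: 2FA 3, the API redesign 11, dark mode 5, SSO login 9. Eliminate 2FA.
Round 3: the API redesign 11, dark mode 8, SSO login 9. Eliminate dark mode.
Round 4: the API redesign 16, SSO login 12. The API redesign has a majority.

the API redesign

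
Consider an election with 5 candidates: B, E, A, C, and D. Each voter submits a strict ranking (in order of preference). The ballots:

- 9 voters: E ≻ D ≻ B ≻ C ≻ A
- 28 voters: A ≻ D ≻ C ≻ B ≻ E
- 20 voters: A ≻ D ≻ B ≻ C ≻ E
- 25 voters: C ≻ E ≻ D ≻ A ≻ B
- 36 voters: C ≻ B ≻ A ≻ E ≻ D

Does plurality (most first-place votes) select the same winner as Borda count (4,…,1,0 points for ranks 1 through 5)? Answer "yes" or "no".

yes

Plurality — first-place votes: B 0, E 9, A 48, C 61, D 0. Winner: C.
Borda — scores: B 194, E 147, A 289, C 329, D 221. Winner: C.
The two methods agree.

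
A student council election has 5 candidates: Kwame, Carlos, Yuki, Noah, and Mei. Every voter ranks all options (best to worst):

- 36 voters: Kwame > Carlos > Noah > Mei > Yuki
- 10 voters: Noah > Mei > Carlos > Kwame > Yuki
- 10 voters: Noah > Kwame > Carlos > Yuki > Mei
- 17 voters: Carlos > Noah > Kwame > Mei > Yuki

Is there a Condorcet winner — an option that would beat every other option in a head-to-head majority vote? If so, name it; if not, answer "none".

none

Checking pairwise contests:
Noah beats Kwame 37–36.
Kwame beats Carlos 46–27.
Kwame beats Yuki 73–0.
Carlos beats Noah 53–20.
Kwame beats Mei 63–10.
Every option loses at least one head-to-head, so there is no Condorcet winner.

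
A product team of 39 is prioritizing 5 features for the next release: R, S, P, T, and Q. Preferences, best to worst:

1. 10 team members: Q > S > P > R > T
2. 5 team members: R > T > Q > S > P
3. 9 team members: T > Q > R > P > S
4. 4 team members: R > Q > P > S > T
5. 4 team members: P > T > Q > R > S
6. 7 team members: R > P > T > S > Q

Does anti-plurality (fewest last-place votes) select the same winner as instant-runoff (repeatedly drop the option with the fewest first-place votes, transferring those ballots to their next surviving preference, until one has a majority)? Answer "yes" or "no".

yes

Anti-plurality — last-place votes: R 0, S 13, P 5, T 14, Q 7. Winner: R.
Instant-runoff — R1 R 16, S 0, P 4, T 9, Q 10 (S out); R2 R 16, P 4, T 9, Q 10 (P out); R3 R 16, T 13, Q 10 (Q out); R4 R 26, T 13 (R winner). Winner: R.
The two methods agree.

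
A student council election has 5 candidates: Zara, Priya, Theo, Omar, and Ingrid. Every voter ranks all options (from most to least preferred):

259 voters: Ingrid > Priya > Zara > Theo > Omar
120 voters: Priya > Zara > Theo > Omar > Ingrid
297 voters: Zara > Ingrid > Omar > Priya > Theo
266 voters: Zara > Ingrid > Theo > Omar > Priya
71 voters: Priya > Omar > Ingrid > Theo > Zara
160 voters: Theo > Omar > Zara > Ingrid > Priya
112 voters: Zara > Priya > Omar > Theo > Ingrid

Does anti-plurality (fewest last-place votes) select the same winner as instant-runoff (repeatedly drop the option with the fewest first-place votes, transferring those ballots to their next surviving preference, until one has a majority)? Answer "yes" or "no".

yes

Anti-plurality — last-place votes: Zara 71, Priya 426, Theo 297, Omar 259, Ingrid 232. Winner: Zara.
Instant-runoff — R1 Zara 675, Priya 191, Theo 160, Omar 0, Ingrid 259 (Zara winner). Winner: Zara.
The two methods agree.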